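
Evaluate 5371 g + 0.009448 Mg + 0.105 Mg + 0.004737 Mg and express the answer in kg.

In kg:
  5371 g = 5371e-3 kg = 5.371
  0.009448 Mg = 0.009448e3 kg = 9.448
  0.105 Mg = 0.105e3 kg = 105
  0.004737 Mg = 0.004737e3 kg = 4.737
Sum: 5.371 + 9.448 + 105 + 4.737 = 124.556

124.556 kg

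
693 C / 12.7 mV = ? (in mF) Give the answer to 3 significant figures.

(693) / (12.7e-3) = 54.567e3 F

54600000 mF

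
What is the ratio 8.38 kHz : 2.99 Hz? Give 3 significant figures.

2800

(8.38e3) / (2.99) = 2.803e3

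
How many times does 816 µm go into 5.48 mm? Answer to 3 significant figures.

(5.48e-3) / (816e-6) = 0.006716e3

6.72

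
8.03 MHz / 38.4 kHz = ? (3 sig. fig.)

209

(8.03 × 10^6) / (38.4 × 10^3) = 0.2091 × 10^3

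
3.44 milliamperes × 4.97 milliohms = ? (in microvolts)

17.0968 microvolts

3.44 × 10^-3 × 4.97 × 10^-3 = 17.0968 × 10^-6 V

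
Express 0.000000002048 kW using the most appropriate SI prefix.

= 2.048 × 10^-6 W; 10^-6 is micro.

2.048 μW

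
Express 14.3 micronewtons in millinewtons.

micro = 10^-6, milli = 10^-3; factor is 10^-3.
14.3 × 10^-3 = 0.0143

0.0143 millinewtons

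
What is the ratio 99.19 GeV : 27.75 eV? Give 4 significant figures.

(99.19 × 10^9) / (27.75) = 3.5744 × 10^9

3574000000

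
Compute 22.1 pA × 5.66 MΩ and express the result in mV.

22.1 × 10⁻¹² × 5.66 × 10⁶ = 125.086 × 10⁻⁶ V

0.125086 mV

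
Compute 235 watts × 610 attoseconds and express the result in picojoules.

0.14335 picojoules

235 × 610 × 10⁻¹⁸ = 143350 × 10⁻¹⁸ J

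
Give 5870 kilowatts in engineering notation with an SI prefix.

5.87 megawatts

= 5.87 × 10⁶ watts; 10⁶ is mega.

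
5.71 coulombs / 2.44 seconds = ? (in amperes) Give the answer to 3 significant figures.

(5.71) / (2.44) = 2.3402 A

2.34 amperes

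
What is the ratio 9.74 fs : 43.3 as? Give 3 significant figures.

(9.74 × 10⁻¹⁵) / (43.3 × 10⁻¹⁸) = 0.2249 × 10³

225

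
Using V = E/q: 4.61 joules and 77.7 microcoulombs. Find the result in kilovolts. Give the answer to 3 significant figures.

(4.61) / (77.7e-6) = 0.059331e6 V

59.3 kilovolts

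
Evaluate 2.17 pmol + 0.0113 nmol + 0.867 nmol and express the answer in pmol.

880.47 pmol

In pmol:
  2.17 pmol → 2.17
  0.0113 nmol = 0.0113 × 10^3 pmol = 11.3
  0.867 nmol = 0.867 × 10^3 pmol = 867
Sum: 2.17 + 11.3 + 867 = 880.47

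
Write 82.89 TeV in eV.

tera = 10¹², (no prefix) = 10⁰; factor is 10¹².
82.89 × 10¹² = 82890000000000

82890000000000 eV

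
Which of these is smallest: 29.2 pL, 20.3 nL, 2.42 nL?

29.2 pL

29.2 pL = 0.0000000000292 L
20.3 nL = 0.0000000203 L
2.42 nL = 0.00000000242 L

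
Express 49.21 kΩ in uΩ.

49210000000 uΩ

kilo = 10^3, micro = 10^-6; factor is 10^9.
49.21 × 10^9 = 49210000000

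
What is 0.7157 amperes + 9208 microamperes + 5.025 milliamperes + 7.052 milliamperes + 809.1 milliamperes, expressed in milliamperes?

In milliamperes:
  0.7157 amperes = 0.7157e3 milliamperes = 715.7
  9208 microamperes = 9208e-3 milliamperes = 9.208
  5.025 milliamperes → 5.025
  7.052 milliamperes → 7.052
  809.1 milliamperes → 809.1
Sum: 715.7 + 9.208 + 5.025 + 7.052 + 809.1 = 1546.085

1546.085 milliamperes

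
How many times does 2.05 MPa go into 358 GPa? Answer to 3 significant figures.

175000

(358 × 10^9) / (2.05 × 10^6) = 174.6 × 10^3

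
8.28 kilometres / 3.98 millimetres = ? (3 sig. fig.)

(8.28e3) / (3.98e-3) = 2.08e6

2080000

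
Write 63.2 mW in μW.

63200 μW

milli = 10^-3, micro = 10^-6; factor is 10^3.
63.2 × 10^3 = 63200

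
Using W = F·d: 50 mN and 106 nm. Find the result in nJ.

5.3 nJ

50e-3 × 106e-9 = 5300e-12 J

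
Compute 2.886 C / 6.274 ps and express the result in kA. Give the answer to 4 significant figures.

460000000 kA

(2.886) / (6.274 × 10^-12) = 0.459994 × 10^12 A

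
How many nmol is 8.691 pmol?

pico = 10^-12, nano = 10^-9; factor is 10^-3.
8.691 × 10^-3 = 0.008691

0.008691 nmol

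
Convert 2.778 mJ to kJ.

0.000002778 kJ

milli = 10^-3, kilo = 10^3; factor is 10^-6.
2.778 × 10^-6 = 0.000002778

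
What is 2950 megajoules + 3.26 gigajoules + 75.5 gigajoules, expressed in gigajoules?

In gigajoules:
  2950 megajoules = 2950 × 10⁻³ gigajoules = 2.95
  3.26 gigajoules → 3.26
  75.5 gigajoules → 75.5
Sum: 2.95 + 3.26 + 75.5 = 81.71

81.71 gigajoules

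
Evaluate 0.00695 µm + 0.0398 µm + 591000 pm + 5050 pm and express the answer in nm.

642.8 nm

In nm:
  0.00695 µm = 0.00695e3 nm = 6.95
  0.0398 µm = 0.0398e3 nm = 39.8
  591000 pm = 591000e-3 nm = 591
  5050 pm = 5050e-3 nm = 5.05
Sum: 6.95 + 39.8 + 591 + 5.05 = 642.8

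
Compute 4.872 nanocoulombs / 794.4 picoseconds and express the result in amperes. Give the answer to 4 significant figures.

(4.872e-9) / (794.4e-12) = 0.00613293e3 A

6.133 amperes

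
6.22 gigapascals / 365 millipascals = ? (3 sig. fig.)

17000000000

(6.22 × 10^9) / (365 × 10^-3) = 0.01704 × 10^12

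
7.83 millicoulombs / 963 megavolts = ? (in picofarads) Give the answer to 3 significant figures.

(7.83 × 10⁻³) / (963 × 10⁶) = 0.0081308 × 10⁻⁹ F

8.13 picofarads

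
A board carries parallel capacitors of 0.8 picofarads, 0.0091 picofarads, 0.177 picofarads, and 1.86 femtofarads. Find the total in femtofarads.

987.96 femtofarads

In femtofarads:
  0.8 picofarads = 0.8 × 10³ femtofarads = 800
  0.0091 picofarads = 0.0091 × 10³ femtofarads = 9.1
  0.177 picofarads = 0.177 × 10³ femtofarads = 177
  1.86 femtofarads → 1.86
Sum: 800 + 9.1 + 177 + 1.86 = 987.96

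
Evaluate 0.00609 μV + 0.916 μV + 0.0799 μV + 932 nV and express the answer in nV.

In nV:
  0.00609 μV = 0.00609e3 nV = 6.09
  0.916 μV = 0.916e3 nV = 916
  0.0799 μV = 0.0799e3 nV = 79.9
  932 nV → 932
Sum: 6.09 + 916 + 79.9 + 932 = 1933.99

1933.99 nV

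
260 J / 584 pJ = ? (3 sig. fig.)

(260) / (584e-12) = 0.4452e12

445000000000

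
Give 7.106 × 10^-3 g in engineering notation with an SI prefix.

7.106 mg

= 7.106 × 10^-3 g; 10^-3 is milli.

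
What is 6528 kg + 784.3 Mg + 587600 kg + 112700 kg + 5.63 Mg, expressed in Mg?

In Mg:
  6528 kg = 6528e-3 Mg = 6.528
  784.3 Mg → 784.3
  587600 kg = 587600e-3 Mg = 587.6
  112700 kg = 112700e-3 Mg = 112.7
  5.63 Mg → 5.63
Sum: 6.528 + 784.3 + 587.6 + 112.7 + 5.63 = 1496.758

1496.758 Mg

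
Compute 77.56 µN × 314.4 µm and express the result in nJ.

24.384864 nJ

77.56 × 10^-6 × 314.4 × 10^-6 = 24384.864 × 10^-12 J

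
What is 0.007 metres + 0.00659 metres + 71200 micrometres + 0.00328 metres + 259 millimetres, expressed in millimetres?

In millimetres:
  0.007 metres = 0.007 × 10³ millimetres = 7
  0.00659 metres = 0.00659 × 10³ millimetres = 6.59
  71200 micrometres = 71200 × 10⁻³ millimetres = 71.2
  0.00328 metres = 0.00328 × 10³ millimetres = 3.28
  259 millimetres → 259
Sum: 7 + 6.59 + 71.2 + 3.28 + 259 = 347.07

347.07 millimetres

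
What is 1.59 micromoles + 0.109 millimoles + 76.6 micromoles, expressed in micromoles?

187.19 micromoles

In micromoles:
  1.59 micromoles → 1.59
  0.109 millimoles = 0.109 × 10^3 micromoles = 109
  76.6 micromoles → 76.6
Sum: 1.59 + 109 + 76.6 = 187.19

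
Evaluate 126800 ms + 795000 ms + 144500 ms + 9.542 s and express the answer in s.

In s:
  126800 ms = 126800e-3 s = 126.8
  795000 ms = 795000e-3 s = 795
  144500 ms = 144500e-3 s = 144.5
  9.542 s → 9.542
Sum: 126.8 + 795 + 144.5 + 9.542 = 1075.842

1075.842 s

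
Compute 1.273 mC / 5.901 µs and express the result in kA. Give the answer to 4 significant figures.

0.2157 kA

(1.273 × 10⁻³) / (5.901 × 10⁻⁶) = 0.215726 × 10³ A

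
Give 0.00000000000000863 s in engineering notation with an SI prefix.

= 8.63e-15 s; 1e-15 is femto.

8.63 fs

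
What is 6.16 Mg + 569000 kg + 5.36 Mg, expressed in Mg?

580.52 Mg

In Mg:
  6.16 Mg → 6.16
  569000 kg = 569000e-3 Mg = 569
  5.36 Mg → 5.36
Sum: 6.16 + 569 + 5.36 = 580.52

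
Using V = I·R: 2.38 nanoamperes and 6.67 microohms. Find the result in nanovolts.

0.0000158746 nanovolts

2.38 × 10⁻⁹ × 6.67 × 10⁻⁶ = 15.8746 × 10⁻¹⁵ V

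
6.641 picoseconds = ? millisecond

0.000000006641 milliseconds

pico = 10⁻¹², milli = 10⁻³; factor is 10⁻⁹.
6.641 × 10⁻⁹ = 0.000000006641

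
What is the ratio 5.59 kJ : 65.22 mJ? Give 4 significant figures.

(5.59 × 10³) / (65.22 × 10⁻³) = 0.08571 × 10⁶

85710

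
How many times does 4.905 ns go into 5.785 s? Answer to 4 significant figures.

(5.785) / (4.905 × 10^-9) = 1.1794 × 10^9

1179000000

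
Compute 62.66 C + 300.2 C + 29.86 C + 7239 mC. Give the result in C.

In C:
  62.66 C → 62.66
  300.2 C → 300.2
  29.86 C → 29.86
  7239 mC = 7239e-3 C = 7.239
Sum: 62.66 + 300.2 + 29.86 + 7.239 = 399.959

399.959 C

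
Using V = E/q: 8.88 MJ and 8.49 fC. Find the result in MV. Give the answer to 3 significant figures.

1050000000000000 MV

(8.88 × 10⁶) / (8.49 × 10⁻¹⁵) = 1.0459 × 10²¹ V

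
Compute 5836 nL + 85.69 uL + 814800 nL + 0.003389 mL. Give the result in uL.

In uL:
  5836 nL = 5836 × 10⁻³ uL = 5.836
  85.69 uL → 85.69
  814800 nL = 814800 × 10⁻³ uL = 814.8
  0.003389 mL = 0.003389 × 10³ uL = 3.389
Sum: 5.836 + 85.69 + 814.8 + 3.389 = 909.715

909.715 uL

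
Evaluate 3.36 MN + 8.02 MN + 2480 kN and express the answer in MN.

13.86 MN

In MN:
  3.36 MN → 3.36
  8.02 MN → 8.02
  2480 kN = 2480e-3 MN = 2.48
Sum: 3.36 + 8.02 + 2.48 = 13.86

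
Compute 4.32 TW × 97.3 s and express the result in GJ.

420336 GJ

4.32 × 10¹² × 97.3 = 420.336 × 10¹² J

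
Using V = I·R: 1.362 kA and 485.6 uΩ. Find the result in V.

0.6613872 V

1.362 × 10³ × 485.6 × 10⁻⁶ = 661.3872 × 10⁻³ V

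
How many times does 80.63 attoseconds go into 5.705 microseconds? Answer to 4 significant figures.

(5.705 × 10⁻⁶) / (80.63 × 10⁻¹⁸) = 0.070755 × 10¹²

70760000000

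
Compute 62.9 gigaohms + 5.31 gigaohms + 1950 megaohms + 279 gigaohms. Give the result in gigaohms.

In gigaohms:
  62.9 gigaohms → 62.9
  5.31 gigaohms → 5.31
  1950 megaohms = 1950e-3 gigaohms = 1.95
  279 gigaohms → 279
Sum: 62.9 + 5.31 + 1.95 + 279 = 349.16

349.16 gigaohms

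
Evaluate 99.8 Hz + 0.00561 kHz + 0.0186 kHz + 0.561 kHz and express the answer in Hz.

In Hz:
  99.8 Hz → 99.8
  0.00561 kHz = 0.00561 × 10^3 Hz = 5.61
  0.0186 kHz = 0.0186 × 10^3 Hz = 18.6
  0.561 kHz = 0.561 × 10^3 Hz = 561
Sum: 99.8 + 5.61 + 18.6 + 561 = 685.01

685.01 Hz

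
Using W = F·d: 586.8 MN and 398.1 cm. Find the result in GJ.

586.8 × 10⁶ × 398.1 × 10⁻² = 233605.08 × 10⁴ J

2.3360508 GJ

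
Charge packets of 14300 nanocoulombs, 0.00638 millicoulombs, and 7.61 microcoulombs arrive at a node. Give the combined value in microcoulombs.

In microcoulombs:
  14300 nanocoulombs = 14300 × 10^-3 microcoulombs = 14.3
  0.00638 millicoulombs = 0.00638 × 10^3 microcoulombs = 6.38
  7.61 microcoulombs → 7.61
Sum: 14.3 + 6.38 + 7.61 = 28.29

28.29 microcoulombs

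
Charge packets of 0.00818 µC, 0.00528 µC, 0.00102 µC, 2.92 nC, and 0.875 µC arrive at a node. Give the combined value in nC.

892.4 nC

In nC:
  0.00818 µC = 0.00818 × 10³ nC = 8.18
  0.00528 µC = 0.00528 × 10³ nC = 5.28
  0.00102 µC = 0.00102 × 10³ nC = 1.02
  2.92 nC → 2.92
  0.875 µC = 0.875 × 10³ nC = 875
Sum: 8.18 + 5.28 + 1.02 + 2.92 + 875 = 892.4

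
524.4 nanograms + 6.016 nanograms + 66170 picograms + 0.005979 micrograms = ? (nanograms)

In nanograms:
  524.4 nanograms → 524.4
  6.016 nanograms → 6.016
  66170 picograms = 66170 × 10⁻³ nanograms = 66.17
  0.005979 micrograms = 0.005979 × 10³ nanograms = 5.979
Sum: 524.4 + 6.016 + 66.17 + 5.979 = 602.565

602.565 nanograms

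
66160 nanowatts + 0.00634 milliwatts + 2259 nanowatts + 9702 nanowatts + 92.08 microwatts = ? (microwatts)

In microwatts:
  66160 nanowatts = 66160e-3 microwatts = 66.16
  0.00634 milliwatts = 0.00634e3 microwatts = 6.34
  2259 nanowatts = 2259e-3 microwatts = 2.259
  9702 nanowatts = 9702e-3 microwatts = 9.702
  92.08 microwatts → 92.08
Sum: 66.16 + 6.34 + 2.259 + 9.702 + 92.08 = 176.541

176.541 microwatts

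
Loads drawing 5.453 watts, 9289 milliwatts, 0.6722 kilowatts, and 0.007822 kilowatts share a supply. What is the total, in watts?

In watts:
  5.453 watts → 5.453
  9289 milliwatts = 9289 × 10^-3 watts = 9.289
  0.6722 kilowatts = 0.6722 × 10^3 watts = 672.2
  0.007822 kilowatts = 0.007822 × 10^3 watts = 7.822
Sum: 5.453 + 9.289 + 672.2 + 7.822 = 694.764

694.764 watts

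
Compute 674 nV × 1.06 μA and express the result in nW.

674 × 10⁻⁹ × 1.06 × 10⁻⁶ = 714.44 × 10⁻¹⁵ W

0.00071444 nW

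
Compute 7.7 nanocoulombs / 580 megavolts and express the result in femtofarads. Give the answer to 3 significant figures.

(7.7e-9) / (580e6) = 0.013276e-15 F

0.0133 femtofarads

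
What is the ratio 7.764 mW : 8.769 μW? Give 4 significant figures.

885.4

(7.764e-3) / (8.769e-6) = 0.88539e3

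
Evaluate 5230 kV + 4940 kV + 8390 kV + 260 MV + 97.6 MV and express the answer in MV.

376.16 MV

In MV:
  5230 kV = 5230e-3 MV = 5.23
  4940 kV = 4940e-3 MV = 4.94
  8390 kV = 8390e-3 MV = 8.39
  260 MV → 260
  97.6 MV → 97.6
Sum: 5.23 + 4.94 + 8.39 + 260 + 97.6 = 376.16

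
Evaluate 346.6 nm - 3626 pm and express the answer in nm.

342.974 nm

In nm:
  346.6 nm → 346.6
  3626 pm = 3626 × 10⁻³ nm = 3.626
Difference: 346.6 - 3.626 = 342.974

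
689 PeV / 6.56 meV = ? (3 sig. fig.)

(689 × 10^15) / (6.56 × 10^-3) = 105 × 10^18

105000000000000000000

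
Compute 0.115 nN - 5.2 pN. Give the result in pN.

109.8 pN

In pN:
  0.115 nN = 0.115 × 10^3 pN = 115
  5.2 pN → 5.2
Difference: 115 - 5.2 = 109.8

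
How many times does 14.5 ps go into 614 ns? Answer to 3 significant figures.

42300

(614e-9) / (14.5e-12) = 42.34e3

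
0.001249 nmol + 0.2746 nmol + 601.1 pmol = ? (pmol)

In pmol:
  0.001249 nmol = 0.001249 × 10^3 pmol = 1.249
  0.2746 nmol = 0.2746 × 10^3 pmol = 274.6
  601.1 pmol → 601.1
Sum: 1.249 + 274.6 + 601.1 = 876.949

876.949 pmol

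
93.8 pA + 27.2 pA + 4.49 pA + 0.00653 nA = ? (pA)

132.02 pA

In pA:
  93.8 pA → 93.8
  27.2 pA → 27.2
  4.49 pA → 4.49
  0.00653 nA = 0.00653 × 10^3 pA = 6.53
Sum: 93.8 + 27.2 + 4.49 + 6.53 = 132.02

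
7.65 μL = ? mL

0.00765 mL

micro = 10⁻⁶, milli = 10⁻³; factor is 10⁻³.
7.65 × 10⁻³ = 0.00765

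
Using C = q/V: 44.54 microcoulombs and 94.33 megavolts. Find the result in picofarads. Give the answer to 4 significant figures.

(44.54 × 10⁻⁶) / (94.33 × 10⁶) = 0.472172 × 10⁻¹² F

0.4722 picofarads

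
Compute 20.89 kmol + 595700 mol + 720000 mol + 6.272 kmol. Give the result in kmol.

1342.862 kmol

In kmol:
  20.89 kmol → 20.89
  595700 mol = 595700 × 10^-3 kmol = 595.7
  720000 mol = 720000 × 10^-3 kmol = 720
  6.272 kmol → 6.272
Sum: 20.89 + 595.7 + 720 + 6.272 = 1342.862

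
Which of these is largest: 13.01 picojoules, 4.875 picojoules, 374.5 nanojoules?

374.5 nanojoules

13.01 picojoules = 0.00000000001301 joules
4.875 picojoules = 0.000000000004875 joules
374.5 nanojoules = 0.0000003745 joules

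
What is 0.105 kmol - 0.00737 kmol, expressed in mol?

97.63 mol

In mol:
  0.105 kmol = 0.105 × 10³ mol = 105
  0.00737 kmol = 0.00737 × 10³ mol = 7.37
Difference: 105 - 7.37 = 97.63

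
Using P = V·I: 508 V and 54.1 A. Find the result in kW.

508 × 54.1 = 27482.8 W

27.4828 kW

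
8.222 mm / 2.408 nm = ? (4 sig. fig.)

(8.222e-3) / (2.408e-9) = 3.4145e6

3414000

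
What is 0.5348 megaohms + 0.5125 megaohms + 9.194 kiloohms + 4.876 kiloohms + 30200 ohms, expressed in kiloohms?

1091.57 kiloohms

In kiloohms:
  0.5348 megaohms = 0.5348 × 10^3 kiloohms = 534.8
  0.5125 megaohms = 0.5125 × 10^3 kiloohms = 512.5
  9.194 kiloohms → 9.194
  4.876 kiloohms → 4.876
  30200 ohms = 30200 × 10^-3 kiloohms = 30.2
Sum: 534.8 + 512.5 + 9.194 + 4.876 + 30.2 = 1091.57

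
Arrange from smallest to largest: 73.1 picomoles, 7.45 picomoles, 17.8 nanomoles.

73.1 picomoles = 0.0000000000731 moles
7.45 picomoles = 0.00000000000745 moles
17.8 nanomoles = 0.0000000178 moles

7.45 picomoles < 73.1 picomoles < 17.8 nanomoles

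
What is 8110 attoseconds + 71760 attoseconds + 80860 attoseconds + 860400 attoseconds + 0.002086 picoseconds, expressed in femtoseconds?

In femtoseconds:
  8110 attoseconds = 8110 × 10^-3 femtoseconds = 8.11
  71760 attoseconds = 71760 × 10^-3 femtoseconds = 71.76
  80860 attoseconds = 80860 × 10^-3 femtoseconds = 80.86
  860400 attoseconds = 860400 × 10^-3 femtoseconds = 860.4
  0.002086 picoseconds = 0.002086 × 10^3 femtoseconds = 2.086
Sum: 8.11 + 71.76 + 80.86 + 860.4 + 2.086 = 1023.216

1023.216 femtoseconds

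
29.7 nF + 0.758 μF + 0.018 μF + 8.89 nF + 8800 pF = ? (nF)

In nF:
  29.7 nF → 29.7
  0.758 μF = 0.758 × 10^3 nF = 758
  0.018 μF = 0.018 × 10^3 nF = 18
  8.89 nF → 8.89
  8800 pF = 8800 × 10^-3 nF = 8.8
Sum: 29.7 + 758 + 18 + 8.89 + 8.8 = 823.39

823.39 nF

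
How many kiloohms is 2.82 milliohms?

0.00000282 kiloohms

milli = 1e-3, kilo = 1e3; factor is 1e-6.
2.82 × 1e-6 = 0.00000282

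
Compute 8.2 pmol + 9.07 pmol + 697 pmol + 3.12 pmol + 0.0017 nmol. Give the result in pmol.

719.09 pmol

In pmol:
  8.2 pmol → 8.2
  9.07 pmol → 9.07
  697 pmol → 697
  3.12 pmol → 3.12
  0.0017 nmol = 0.0017 × 10³ pmol = 1.7
Sum: 8.2 + 9.07 + 697 + 3.12 + 1.7 = 719.09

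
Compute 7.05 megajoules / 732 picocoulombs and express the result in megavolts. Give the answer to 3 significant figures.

9630000000 megavolts

(7.05 × 10⁶) / (732 × 10⁻¹²) = 0.0096311 × 10¹⁸ V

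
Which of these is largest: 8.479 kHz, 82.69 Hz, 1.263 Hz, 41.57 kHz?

8.479 kHz = 8479 Hz
82.69 Hz = 82.69 Hz
1.263 Hz = 1.263 Hz
41.57 kHz = 41570 Hz

41.57 kHz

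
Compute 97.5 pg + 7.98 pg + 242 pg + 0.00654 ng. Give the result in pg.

In pg:
  97.5 pg → 97.5
  7.98 pg → 7.98
  242 pg → 242
  0.00654 ng = 0.00654 × 10³ pg = 6.54
Sum: 97.5 + 7.98 + 242 + 6.54 = 354.02

354.02 pg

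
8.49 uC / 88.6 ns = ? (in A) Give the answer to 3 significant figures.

(8.49 × 10⁻⁶) / (88.6 × 10⁻⁹) = 0.095824 × 10³ A

95.8 A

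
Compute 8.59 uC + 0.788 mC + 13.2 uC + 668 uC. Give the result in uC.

1477.79 uC

In uC:
  8.59 uC → 8.59
  0.788 mC = 0.788 × 10^3 uC = 788
  13.2 uC → 13.2
  668 uC → 668
Sum: 8.59 + 788 + 13.2 + 668 = 1477.79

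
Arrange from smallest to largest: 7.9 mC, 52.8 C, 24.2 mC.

7.9 mC < 24.2 mC < 52.8 C

7.9 mC = 0.0079 C
52.8 C = 52.8 C
24.2 mC = 0.0242 C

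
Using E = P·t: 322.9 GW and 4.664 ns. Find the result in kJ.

1.5060056 kJ

322.9e9 × 4.664e-9 = 1506.0056 J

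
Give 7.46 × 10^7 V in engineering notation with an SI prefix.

74.6 MV

= 74.6 × 10^6 V; 10^6 is mega.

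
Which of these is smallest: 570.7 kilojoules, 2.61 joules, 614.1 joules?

570.7 kilojoules = 570700 joules
2.61 joules = 2.61 joules
614.1 joules = 614.1 joules

2.61 joules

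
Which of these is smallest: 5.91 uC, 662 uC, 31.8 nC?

31.8 nC

5.91 uC = 0.00000591 C
662 uC = 0.000662 C
31.8 nC = 0.0000000318 C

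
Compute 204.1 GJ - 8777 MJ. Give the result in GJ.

In GJ:
  204.1 GJ → 204.1
  8777 MJ = 8777 × 10⁻³ GJ = 8.777
Difference: 204.1 - 8.777 = 195.323

195.323 GJ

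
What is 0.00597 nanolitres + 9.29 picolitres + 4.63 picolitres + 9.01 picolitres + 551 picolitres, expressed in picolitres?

In picolitres:
  0.00597 nanolitres = 0.00597e3 picolitres = 5.97
  9.29 picolitres → 9.29
  4.63 picolitres → 4.63
  9.01 picolitres → 9.01
  551 picolitres → 551
Sum: 5.97 + 9.29 + 4.63 + 9.01 + 551 = 579.9

579.9 picolitres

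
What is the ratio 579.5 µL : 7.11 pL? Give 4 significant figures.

81500000

(579.5e-6) / (7.11e-12) = 81.505e6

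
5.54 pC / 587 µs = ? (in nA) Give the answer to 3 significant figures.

(5.54 × 10⁻¹²) / (587 × 10⁻⁶) = 0.0094378 × 10⁻⁶ A

9.44 nA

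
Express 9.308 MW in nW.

9308000000000000 nW

mega = 10^6, nano = 10^-9; factor is 10^15.
9.308 × 10^15 = 9308000000000000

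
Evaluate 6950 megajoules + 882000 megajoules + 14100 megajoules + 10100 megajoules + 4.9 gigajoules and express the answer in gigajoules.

In gigajoules:
  6950 megajoules = 6950 × 10⁻³ gigajoules = 6.95
  882000 megajoules = 882000 × 10⁻³ gigajoules = 882
  14100 megajoules = 14100 × 10⁻³ gigajoules = 14.1
  10100 megajoules = 10100 × 10⁻³ gigajoules = 10.1
  4.9 gigajoules → 4.9
Sum: 6.95 + 882 + 14.1 + 10.1 + 4.9 = 918.05

918.05 gigajoules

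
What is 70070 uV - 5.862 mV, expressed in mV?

In mV:
  70070 uV = 70070 × 10⁻³ mV = 70.07
  5.862 mV → 5.862
Difference: 70.07 - 5.862 = 64.208

64.208 mV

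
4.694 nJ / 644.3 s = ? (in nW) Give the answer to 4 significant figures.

(4.694 × 10^-9) / (644.3) = 0.00728543 × 10^-9 W

0.007285 nW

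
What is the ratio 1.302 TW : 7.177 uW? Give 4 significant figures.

181400000000000000

(1.302e12) / (7.177e-6) = 0.18141e18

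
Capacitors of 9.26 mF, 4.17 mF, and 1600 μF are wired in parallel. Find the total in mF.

15.03 mF

In mF:
  9.26 mF → 9.26
  4.17 mF → 4.17
  1600 μF = 1600e-3 mF = 1.6
Sum: 9.26 + 4.17 + 1.6 = 15.03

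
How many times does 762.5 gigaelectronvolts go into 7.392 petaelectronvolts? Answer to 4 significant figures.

(7.392 × 10^15) / (762.5 × 10^9) = 0.0096944 × 10^6

9694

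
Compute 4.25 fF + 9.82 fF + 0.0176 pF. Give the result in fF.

31.67 fF

In fF:
  4.25 fF → 4.25
  9.82 fF → 9.82
  0.0176 pF = 0.0176 × 10^3 fF = 17.6
Sum: 4.25 + 9.82 + 17.6 = 31.67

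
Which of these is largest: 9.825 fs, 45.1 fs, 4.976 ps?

4.976 ps

9.825 fs = 0.000000000000009825 s
45.1 fs = 0.0000000000000451 s
4.976 ps = 0.000000000004976 s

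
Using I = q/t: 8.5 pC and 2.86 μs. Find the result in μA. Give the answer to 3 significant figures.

(8.5e-12) / (2.86e-6) = 2.972e-6 A

2.97 μA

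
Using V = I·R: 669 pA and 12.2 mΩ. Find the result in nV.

669 × 10^-12 × 12.2 × 10^-3 = 8161.8 × 10^-15 V

0.0081618 nV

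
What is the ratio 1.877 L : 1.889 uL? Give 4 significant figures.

(1.877) / (1.889 × 10^-6) = 0.99365 × 10^6

993600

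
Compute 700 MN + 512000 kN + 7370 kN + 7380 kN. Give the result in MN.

1226.75 MN

In MN:
  700 MN → 700
  512000 kN = 512000 × 10⁻³ MN = 512
  7370 kN = 7370 × 10⁻³ MN = 7.37
  7380 kN = 7380 × 10⁻³ MN = 7.38
Sum: 700 + 512 + 7.37 + 7.38 = 1226.75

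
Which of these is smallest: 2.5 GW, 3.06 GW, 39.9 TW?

2.5 GW = 2500000000 W
3.06 GW = 3060000000 W
39.9 TW = 39900000000000 W

2.5 GW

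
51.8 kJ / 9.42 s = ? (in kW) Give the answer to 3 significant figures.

(51.8 × 10³) / (9.42) = 5.4989 × 10³ W

5.50 kW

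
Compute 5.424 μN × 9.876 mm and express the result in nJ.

5.424e-6 × 9.876e-3 = 53.567424e-9 J

53.567424 nJ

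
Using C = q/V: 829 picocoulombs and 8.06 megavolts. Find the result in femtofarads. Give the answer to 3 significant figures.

0.103 femtofarads

(829 × 10⁻¹²) / (8.06 × 10⁶) = 102.85 × 10⁻¹⁸ F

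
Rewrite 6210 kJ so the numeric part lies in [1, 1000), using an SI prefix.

= 6.21 × 10⁶ J; 10⁶ is mega.

6.21 MJ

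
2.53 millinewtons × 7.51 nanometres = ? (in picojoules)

2.53 × 10⁻³ × 7.51 × 10⁻⁹ = 19.0003 × 10⁻¹² J

19.0003 picojoules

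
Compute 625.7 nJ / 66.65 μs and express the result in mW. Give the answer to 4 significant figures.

9.388 mW

(625.7 × 10^-9) / (66.65 × 10^-6) = 9.38785 × 10^-3 W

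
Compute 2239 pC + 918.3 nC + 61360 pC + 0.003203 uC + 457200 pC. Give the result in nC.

In nC:
  2239 pC = 2239 × 10^-3 nC = 2.239
  918.3 nC → 918.3
  61360 pC = 61360 × 10^-3 nC = 61.36
  0.003203 uC = 0.003203 × 10^3 nC = 3.203
  457200 pC = 457200 × 10^-3 nC = 457.2
Sum: 2.239 + 918.3 + 61.36 + 3.203 + 457.2 = 1442.302

1442.302 nC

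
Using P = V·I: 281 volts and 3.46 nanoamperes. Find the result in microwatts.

281 × 3.46 × 10⁻⁹ = 972.26 × 10⁻⁹ W

0.97226 microwatts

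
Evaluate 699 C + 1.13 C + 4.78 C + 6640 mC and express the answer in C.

711.55 C

In C:
  699 C → 699
  1.13 C → 1.13
  4.78 C → 4.78
  6640 mC = 6640 × 10⁻³ C = 6.64
Sum: 699 + 1.13 + 4.78 + 6.64 = 711.55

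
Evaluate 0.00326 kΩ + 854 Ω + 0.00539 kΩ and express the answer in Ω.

In Ω:
  0.00326 kΩ = 0.00326 × 10^3 Ω = 3.26
  854 Ω → 854
  0.00539 kΩ = 0.00539 × 10^3 Ω = 5.39
Sum: 3.26 + 854 + 5.39 = 862.65

862.65 Ω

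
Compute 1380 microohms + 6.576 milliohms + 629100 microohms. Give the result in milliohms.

In milliohms:
  1380 microohms = 1380 × 10^-3 milliohms = 1.38
  6.576 milliohms → 6.576
  629100 microohms = 629100 × 10^-3 milliohms = 629.1
Sum: 1.38 + 6.576 + 629.1 = 637.056

637.056 milliohms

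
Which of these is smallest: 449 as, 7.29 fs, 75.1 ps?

449 as = 0.000000000000000449 s
7.29 fs = 0.00000000000000729 s
75.1 ps = 0.0000000000751 s

449 as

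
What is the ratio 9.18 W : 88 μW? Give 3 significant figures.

(9.18) / (88 × 10^-6) = 0.1043 × 10^6

104000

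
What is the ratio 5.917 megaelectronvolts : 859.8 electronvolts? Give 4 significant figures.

6882

(5.917e6) / (859.8) = 0.0068818e6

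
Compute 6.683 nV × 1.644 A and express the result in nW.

6.683 × 10⁻⁹ × 1.644 = 10.986852 × 10⁻⁹ W

10.986852 nW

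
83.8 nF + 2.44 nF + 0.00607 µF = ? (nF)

92.31 nF

In nF:
  83.8 nF → 83.8
  2.44 nF → 2.44
  0.00607 µF = 0.00607e3 nF = 6.07
Sum: 83.8 + 2.44 + 6.07 = 92.31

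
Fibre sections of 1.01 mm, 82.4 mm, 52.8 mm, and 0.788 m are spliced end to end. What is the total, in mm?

924.21 mm

In mm:
  1.01 mm → 1.01
  82.4 mm → 82.4
  52.8 mm → 52.8
  0.788 m = 0.788e3 mm = 788
Sum: 1.01 + 82.4 + 52.8 + 788 = 924.21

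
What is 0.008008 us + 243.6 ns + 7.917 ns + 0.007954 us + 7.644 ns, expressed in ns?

275.123 ns

In ns:
  0.008008 us = 0.008008 × 10^3 ns = 8.008
  243.6 ns → 243.6
  7.917 ns → 7.917
  0.007954 us = 0.007954 × 10^3 ns = 7.954
  7.644 ns → 7.644
Sum: 8.008 + 243.6 + 7.917 + 7.954 + 7.644 = 275.123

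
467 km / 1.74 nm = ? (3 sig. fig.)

(467e3) / (1.74e-9) = 268.4e12

268000000000000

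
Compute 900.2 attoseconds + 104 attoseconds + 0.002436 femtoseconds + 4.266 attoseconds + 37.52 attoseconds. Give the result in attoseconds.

In attoseconds:
  900.2 attoseconds → 900.2
  104 attoseconds → 104
  0.002436 femtoseconds = 0.002436 × 10³ attoseconds = 2.436
  4.266 attoseconds → 4.266
  37.52 attoseconds → 37.52
Sum: 900.2 + 104 + 2.436 + 4.266 + 37.52 = 1048.422

1048.422 attoseconds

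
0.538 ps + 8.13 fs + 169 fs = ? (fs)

In fs:
  0.538 ps = 0.538 × 10³ fs = 538
  8.13 fs → 8.13
  169 fs → 169
Sum: 538 + 8.13 + 169 = 715.13

715.13 fs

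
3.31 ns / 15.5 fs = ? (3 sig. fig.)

(3.31 × 10⁻⁹) / (15.5 × 10⁻¹⁵) = 0.2135 × 10⁶

214000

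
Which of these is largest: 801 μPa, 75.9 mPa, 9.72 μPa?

801 μPa = 0.000801 Pa
75.9 mPa = 0.0759 Pa
9.72 μPa = 0.00000972 Pa

75.9 mPa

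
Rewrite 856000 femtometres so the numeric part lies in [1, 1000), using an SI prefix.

856 picometres

= 856e-12 metres; 1e-12 is pico.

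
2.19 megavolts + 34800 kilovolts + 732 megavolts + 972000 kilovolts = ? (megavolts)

1740.99 megavolts

In megavolts:
  2.19 megavolts → 2.19
  34800 kilovolts = 34800 × 10⁻³ megavolts = 34.8
  732 megavolts → 732
  972000 kilovolts = 972000 × 10⁻³ megavolts = 972
Sum: 2.19 + 34.8 + 732 + 972 = 1740.99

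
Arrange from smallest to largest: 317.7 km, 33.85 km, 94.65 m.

94.65 m < 33.85 km < 317.7 km

317.7 km = 317700 m
33.85 km = 33850 m
94.65 m = 94.65 m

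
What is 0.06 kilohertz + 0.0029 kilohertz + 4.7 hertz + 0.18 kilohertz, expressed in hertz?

In hertz:
  0.06 kilohertz = 0.06 × 10³ hertz = 60
  0.0029 kilohertz = 0.0029 × 10³ hertz = 2.9
  4.7 hertz → 4.7
  0.18 kilohertz = 0.18 × 10³ hertz = 180
Sum: 60 + 2.9 + 4.7 + 180 = 247.6

247.6 hertz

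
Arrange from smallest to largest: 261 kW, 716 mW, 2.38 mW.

2.38 mW < 716 mW < 261 kW

261 kW = 261000 W
716 mW = 0.716 W
2.38 mW = 0.00238 W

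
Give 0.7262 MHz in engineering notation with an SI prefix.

= 726.2 × 10³ Hz; 10³ is kilo.

726.2 kHz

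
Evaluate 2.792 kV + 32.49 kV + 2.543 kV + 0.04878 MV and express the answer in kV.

86.605 kV

In kV:
  2.792 kV → 2.792
  32.49 kV → 32.49
  2.543 kV → 2.543
  0.04878 MV = 0.04878 × 10³ kV = 48.78
Sum: 2.792 + 32.49 + 2.543 + 48.78 = 86.605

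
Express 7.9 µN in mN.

0.0079 mN

micro = 10^-6, milli = 10^-3; factor is 10^-3.
7.9 × 10^-3 = 0.0079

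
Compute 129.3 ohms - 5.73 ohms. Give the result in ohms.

123.57 ohms

In ohms:
  129.3 ohms → 129.3
  5.73 ohms → 5.73
Difference: 129.3 - 5.73 = 123.57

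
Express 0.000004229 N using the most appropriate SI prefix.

= 4.229 × 10^-6 N; 10^-6 is micro.

4.229 μN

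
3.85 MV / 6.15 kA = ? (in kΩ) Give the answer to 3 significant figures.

0.626 kΩ

(3.85e6) / (6.15e3) = 0.62602e3 Ω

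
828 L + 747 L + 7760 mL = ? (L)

In L:
  828 L → 828
  747 L → 747
  7760 mL = 7760 × 10^-3 L = 7.76
Sum: 828 + 747 + 7.76 = 1582.76

1582.76 L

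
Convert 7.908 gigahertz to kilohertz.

giga = 10^9, kilo = 10^3; factor is 10^6.
7.908 × 10^6 = 7908000

7908000 kilohertz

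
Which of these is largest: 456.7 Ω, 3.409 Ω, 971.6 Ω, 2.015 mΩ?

971.6 Ω

456.7 Ω = 456.7 Ω
3.409 Ω = 3.409 Ω
971.6 Ω = 971.6 Ω
2.015 mΩ = 0.002015 Ω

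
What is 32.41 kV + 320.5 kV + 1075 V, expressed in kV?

In kV:
  32.41 kV → 32.41
  320.5 kV → 320.5
  1075 V = 1075 × 10⁻³ kV = 1.075
Sum: 32.41 + 320.5 + 1.075 = 353.985

353.985 kV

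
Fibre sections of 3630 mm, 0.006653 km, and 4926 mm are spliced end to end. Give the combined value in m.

15.209 m

In m:
  3630 mm = 3630 × 10⁻³ m = 3.63
  0.006653 km = 0.006653 × 10³ m = 6.653
  4926 mm = 4926 × 10⁻³ m = 4.926
Sum: 3.63 + 6.653 + 4.926 = 15.209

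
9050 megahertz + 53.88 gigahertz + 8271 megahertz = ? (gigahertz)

In gigahertz:
  9050 megahertz = 9050 × 10⁻³ gigahertz = 9.05
  53.88 gigahertz → 53.88
  8271 megahertz = 8271 × 10⁻³ gigahertz = 8.271
Sum: 9.05 + 53.88 + 8.271 = 71.201

71.201 gigahertz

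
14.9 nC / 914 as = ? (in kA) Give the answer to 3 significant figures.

16300 kA

(14.9 × 10^-9) / (914 × 10^-18) = 0.016302 × 10^9 A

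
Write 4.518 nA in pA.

4518 pA

nano = 10⁻⁹, pico = 10⁻¹²; factor is 10³.
4.518 × 10³ = 4518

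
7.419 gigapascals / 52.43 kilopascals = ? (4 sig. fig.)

141500

(7.419 × 10^9) / (52.43 × 10^3) = 0.1415 × 10^6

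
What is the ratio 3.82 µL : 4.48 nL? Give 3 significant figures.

853

(3.82e-6) / (4.48e-9) = 0.8527e3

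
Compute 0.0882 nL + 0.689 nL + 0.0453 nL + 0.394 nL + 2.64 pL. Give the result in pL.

1219.14 pL

In pL:
  0.0882 nL = 0.0882e3 pL = 88.2
  0.689 nL = 0.689e3 pL = 689
  0.0453 nL = 0.0453e3 pL = 45.3
  0.394 nL = 0.394e3 pL = 394
  2.64 pL → 2.64
Sum: 88.2 + 689 + 45.3 + 394 + 2.64 = 1219.14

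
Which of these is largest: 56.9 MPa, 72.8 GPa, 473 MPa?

72.8 GPa

56.9 MPa = 56900000 Pa
72.8 GPa = 72800000000 Pa
473 MPa = 473000000 Pa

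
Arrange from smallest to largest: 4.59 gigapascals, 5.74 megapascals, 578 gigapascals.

5.74 megapascals < 4.59 gigapascals < 578 gigapascals

4.59 gigapascals = 4590000000 pascals
5.74 megapascals = 5740000 pascals
578 gigapascals = 578000000000 pascals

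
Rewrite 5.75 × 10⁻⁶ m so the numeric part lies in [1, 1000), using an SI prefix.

5.75 μm

= 5.75 × 10⁻⁶ m; 10⁻⁶ is micro.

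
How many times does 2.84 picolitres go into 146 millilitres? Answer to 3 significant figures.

(146 × 10⁻³) / (2.84 × 10⁻¹²) = 51.41 × 10⁹

51400000000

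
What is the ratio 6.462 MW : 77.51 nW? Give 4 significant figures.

(6.462 × 10^6) / (77.51 × 10^-9) = 0.08337 × 10^15

83370000000000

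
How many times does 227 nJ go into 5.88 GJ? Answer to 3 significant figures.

25900000000000000

(5.88e9) / (227e-9) = 0.0259e18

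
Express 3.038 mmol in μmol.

milli = 10⁻³, micro = 10⁻⁶; factor is 10³.
3.038 × 10³ = 3038

3038 μmol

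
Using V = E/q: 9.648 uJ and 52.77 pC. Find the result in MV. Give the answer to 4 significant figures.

(9.648e-6) / (52.77e-12) = 0.182831e6 V

0.1828 MV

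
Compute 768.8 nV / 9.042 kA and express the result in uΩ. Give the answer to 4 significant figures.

(768.8 × 10⁻⁹) / (9.042 × 10³) = 85.0254 × 10⁻¹² Ω

0.00008503 uΩ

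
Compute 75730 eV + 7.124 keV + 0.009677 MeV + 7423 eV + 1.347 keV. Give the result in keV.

In keV:
  75730 eV = 75730e-3 keV = 75.73
  7.124 keV → 7.124
  0.009677 MeV = 0.009677e3 keV = 9.677
  7423 eV = 7423e-3 keV = 7.423
  1.347 keV → 1.347
Sum: 75.73 + 7.124 + 9.677 + 7.423 + 1.347 = 101.301

101.301 keV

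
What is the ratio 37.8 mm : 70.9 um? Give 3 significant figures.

533

(37.8 × 10^-3) / (70.9 × 10^-6) = 0.5331 × 10^3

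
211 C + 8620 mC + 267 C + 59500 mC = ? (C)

546.12 C

In C:
  211 C → 211
  8620 mC = 8620e-3 C = 8.62
  267 C → 267
  59500 mC = 59500e-3 C = 59.5
Sum: 211 + 8.62 + 267 + 59.5 = 546.12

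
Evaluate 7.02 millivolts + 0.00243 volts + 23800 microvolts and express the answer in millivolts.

In millivolts:
  7.02 millivolts → 7.02
  0.00243 volts = 0.00243 × 10³ millivolts = 2.43
  23800 microvolts = 23800 × 10⁻³ millivolts = 23.8
Sum: 7.02 + 2.43 + 23.8 = 33.25

33.25 millivolts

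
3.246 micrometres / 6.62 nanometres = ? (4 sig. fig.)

490.3

(3.246 × 10^-6) / (6.62 × 10^-9) = 0.49033 × 10^3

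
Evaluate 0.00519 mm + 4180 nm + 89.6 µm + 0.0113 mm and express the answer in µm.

In µm:
  0.00519 mm = 0.00519e3 µm = 5.19
  4180 nm = 4180e-3 µm = 4.18
  89.6 µm → 89.6
  0.0113 mm = 0.0113e3 µm = 11.3
Sum: 5.19 + 4.18 + 89.6 + 11.3 = 110.27

110.27 µm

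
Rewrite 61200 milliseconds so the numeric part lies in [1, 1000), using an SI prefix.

= 61.2 seconds; mantissa already in [1, 1000).

61.2 seconds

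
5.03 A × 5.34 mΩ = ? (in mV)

26.8602 mV

5.03 × 5.34e-3 = 26.8602e-3 V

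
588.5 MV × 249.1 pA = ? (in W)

588.5 × 10^6 × 249.1 × 10^-12 = 146595.35 × 10^-6 W

0.14659535 W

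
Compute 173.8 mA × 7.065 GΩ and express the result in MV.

173.8e-3 × 7.065e9 = 1227.897e6 V

1227.897 MV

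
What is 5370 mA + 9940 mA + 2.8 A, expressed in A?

In A:
  5370 mA = 5370 × 10⁻³ A = 5.37
  9940 mA = 9940 × 10⁻³ A = 9.94
  2.8 A → 2.8
Sum: 5.37 + 9.94 + 2.8 = 18.11

18.11 A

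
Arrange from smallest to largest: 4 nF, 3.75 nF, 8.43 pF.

4 nF = 0.000000004 F
3.75 nF = 0.00000000375 F
8.43 pF = 0.00000000000843 F

8.43 pF < 3.75 nF < 4 nF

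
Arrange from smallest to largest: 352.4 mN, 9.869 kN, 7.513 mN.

352.4 mN = 0.3524 N
9.869 kN = 9869 N
7.513 mN = 0.007513 N

7.513 mN < 352.4 mN < 9.869 kN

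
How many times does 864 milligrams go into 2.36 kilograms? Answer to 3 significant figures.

2730

(2.36 × 10³) / (864 × 10⁻³) = 0.002731 × 10⁶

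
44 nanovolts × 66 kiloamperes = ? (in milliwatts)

2.904 milliwatts

44e-9 × 66e3 = 2904e-6 W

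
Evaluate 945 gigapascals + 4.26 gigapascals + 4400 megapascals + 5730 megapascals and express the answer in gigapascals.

959.39 gigapascals

In gigapascals:
  945 gigapascals → 945
  4.26 gigapascals → 4.26
  4400 megapascals = 4400 × 10^-3 gigapascals = 4.4
  5730 megapascals = 5730 × 10^-3 gigapascals = 5.73
Sum: 945 + 4.26 + 4.4 + 5.73 = 959.39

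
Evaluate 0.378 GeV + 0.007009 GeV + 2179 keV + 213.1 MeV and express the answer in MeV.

In MeV:
  0.378 GeV = 0.378e3 MeV = 378
  0.007009 GeV = 0.007009e3 MeV = 7.009
  2179 keV = 2179e-3 MeV = 2.179
  213.1 MeV → 213.1
Sum: 378 + 7.009 + 2.179 + 213.1 = 600.288

600.288 MeV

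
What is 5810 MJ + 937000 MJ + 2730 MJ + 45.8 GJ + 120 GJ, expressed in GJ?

In GJ:
  5810 MJ = 5810e-3 GJ = 5.81
  937000 MJ = 937000e-3 GJ = 937
  2730 MJ = 2730e-3 GJ = 2.73
  45.8 GJ → 45.8
  120 GJ → 120
Sum: 5.81 + 937 + 2.73 + 45.8 + 120 = 1111.34

1111.34 GJ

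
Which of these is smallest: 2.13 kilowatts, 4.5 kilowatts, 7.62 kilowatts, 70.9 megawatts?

2.13 kilowatts = 2130 watts
4.5 kilowatts = 4500 watts
7.62 kilowatts = 7620 watts
70.9 megawatts = 70900000 watts

2.13 kilowatts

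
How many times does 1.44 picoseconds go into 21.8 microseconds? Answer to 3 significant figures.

15100000

(21.8 × 10⁻⁶) / (1.44 × 10⁻¹²) = 15.14 × 10⁶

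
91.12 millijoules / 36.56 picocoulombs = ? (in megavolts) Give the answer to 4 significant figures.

(91.12 × 10⁻³) / (36.56 × 10⁻¹²) = 2.49234 × 10⁹ V

2492 megavolts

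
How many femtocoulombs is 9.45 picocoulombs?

9450 femtocoulombs

pico = 1e-12, femto = 1e-15; factor is 1e3.
9.45 × 1e3 = 9450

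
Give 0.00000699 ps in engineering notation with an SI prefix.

= 6.99e-18 s; 1e-18 is atto.

6.99 as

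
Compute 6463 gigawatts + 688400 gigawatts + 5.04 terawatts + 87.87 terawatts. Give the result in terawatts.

In terawatts:
  6463 gigawatts = 6463e-3 terawatts = 6.463
  688400 gigawatts = 688400e-3 terawatts = 688.4
  5.04 terawatts → 5.04
  87.87 terawatts → 87.87
Sum: 6.463 + 688.4 + 5.04 + 87.87 = 787.773

787.773 terawatts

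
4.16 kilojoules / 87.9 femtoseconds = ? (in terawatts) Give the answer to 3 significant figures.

47300 terawatts

(4.16e3) / (87.9e-15) = 0.047327e18 W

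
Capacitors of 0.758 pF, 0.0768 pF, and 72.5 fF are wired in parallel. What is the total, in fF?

In fF:
  0.758 pF = 0.758e3 fF = 758
  0.0768 pF = 0.0768e3 fF = 76.8
  72.5 fF → 72.5
Sum: 758 + 76.8 + 72.5 = 907.3

907.3 fF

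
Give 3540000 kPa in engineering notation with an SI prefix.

= 3.54 × 10^9 Pa; 10^9 is giga.

3.54 GPa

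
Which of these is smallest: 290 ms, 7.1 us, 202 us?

7.1 us

290 ms = 0.29 s
7.1 us = 0.0000071 s
202 us = 0.000202 s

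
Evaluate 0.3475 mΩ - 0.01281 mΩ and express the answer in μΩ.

In μΩ:
  0.3475 mΩ = 0.3475 × 10^3 μΩ = 347.5
  0.01281 mΩ = 0.01281 × 10^3 μΩ = 12.81
Difference: 347.5 - 12.81 = 334.69

334.69 μΩ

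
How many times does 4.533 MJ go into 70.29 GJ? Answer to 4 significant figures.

15510

(70.29 × 10⁹) / (4.533 × 10⁶) = 15.506 × 10³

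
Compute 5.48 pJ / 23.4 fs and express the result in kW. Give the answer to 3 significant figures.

(5.48 × 10^-12) / (23.4 × 10^-15) = 0.23419 × 10^3 W

0.234 kW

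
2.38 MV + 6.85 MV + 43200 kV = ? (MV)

In MV:
  2.38 MV → 2.38
  6.85 MV → 6.85
  43200 kV = 43200e-3 MV = 43.2
Sum: 2.38 + 6.85 + 43.2 = 52.43

52.43 MV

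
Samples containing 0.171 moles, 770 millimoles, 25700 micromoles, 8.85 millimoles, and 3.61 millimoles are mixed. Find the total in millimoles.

In millimoles:
  0.171 moles = 0.171 × 10^3 millimoles = 171
  770 millimoles → 770
  25700 micromoles = 25700 × 10^-3 millimoles = 25.7
  8.85 millimoles → 8.85
  3.61 millimoles → 3.61
Sum: 171 + 770 + 25.7 + 8.85 + 3.61 = 979.16

979.16 millimoles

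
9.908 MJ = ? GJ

mega = 10^6, giga = 10^9; factor is 10^-3.
9.908 × 10^-3 = 0.009908

0.009908 GJ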